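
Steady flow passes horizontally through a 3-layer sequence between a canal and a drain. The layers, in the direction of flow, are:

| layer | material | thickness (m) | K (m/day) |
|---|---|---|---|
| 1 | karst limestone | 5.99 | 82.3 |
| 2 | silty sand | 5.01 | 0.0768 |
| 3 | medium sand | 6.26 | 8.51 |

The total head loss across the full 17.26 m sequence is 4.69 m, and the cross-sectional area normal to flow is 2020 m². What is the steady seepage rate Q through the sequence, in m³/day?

143

Flow is perpendicular to layering, so the layers act in series and the equivalent K is the thickness-weighted harmonic mean.
Total thickness L = 5.99 + 5.01 + 6.26 = 17.26 m.
Σ(b_i/K_i) = 5.99/82.3 + 5.01/0.0768 + 6.26/8.51 = 66.04 d.
K_eq = L / Σ(b_i/K_i) = 17.26 / 66.04 = 0.2613 m/day.
Q = K_eq · A · (Δh/L) = 0.2613 × 2020 × (4.69/17.26) = 143.4 m³/day.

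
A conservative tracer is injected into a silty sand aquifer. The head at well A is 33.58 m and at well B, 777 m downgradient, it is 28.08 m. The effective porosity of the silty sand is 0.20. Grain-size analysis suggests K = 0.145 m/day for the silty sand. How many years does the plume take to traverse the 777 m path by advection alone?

415

Hydraulic gradient i = (33.58 − 28.08) / 777 = 5.5 / 777 = 0.007079.
Darcy flux q = K · i = 0.1450 × 0.007079 = 0.001026 m/day.
Seepage velocity v = q / n_e = 0.001026 / 0.20 = 0.005132 m/day.
Travel time t = L / v = 777 / 0.005132 = 1.514e+05 days = 414.5 years.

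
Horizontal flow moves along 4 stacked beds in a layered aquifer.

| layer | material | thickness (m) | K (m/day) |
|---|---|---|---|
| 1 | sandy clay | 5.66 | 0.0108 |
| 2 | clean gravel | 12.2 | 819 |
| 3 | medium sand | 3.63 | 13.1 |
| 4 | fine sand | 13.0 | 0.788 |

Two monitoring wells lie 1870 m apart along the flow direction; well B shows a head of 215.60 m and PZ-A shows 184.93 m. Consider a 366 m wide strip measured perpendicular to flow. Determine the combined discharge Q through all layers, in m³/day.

Flow is parallel to layering, so each bed carries its own Darcy discharge and the transmissivities add.
Σ(K_i·b_i) = 0.0108×5.66 + 819×12.2 + 13.1×3.63 + 0.788×13.0 = 10050 m²/day.
Hydraulic gradient i = (215.60 − 184.93) / 1870 = 30.67 / 1870 = 0.01640.
Q = Σ(K_i·b_i) · W · i = 10050 × 366 × 0.01640 = 60326 m³/day.

60300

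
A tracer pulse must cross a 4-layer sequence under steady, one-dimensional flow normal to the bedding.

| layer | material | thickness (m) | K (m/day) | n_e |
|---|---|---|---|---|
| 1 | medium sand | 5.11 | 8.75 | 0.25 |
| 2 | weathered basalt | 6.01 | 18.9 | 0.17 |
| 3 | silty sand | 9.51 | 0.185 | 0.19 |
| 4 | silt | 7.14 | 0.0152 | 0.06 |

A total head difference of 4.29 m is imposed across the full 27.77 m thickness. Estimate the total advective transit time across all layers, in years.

With flow normal to the layers, continuity requires the same specific discharge q through every layer.
Σ(b_i/K_i) = 5.11/8.75 + 6.01/18.9 + 9.51/0.185 + 7.14/0.0152 = 522.0 d.
q = Δh / Σ(b_i/K_i) = 4.29 / 522.0 = 0.008218 m/day.
In each layer the seepage velocity is v_i = q/n_i, so the layer transit time is t_i = b_i·n_i / q:
  layer 1 (medium sand): t_1 = 5.11 × 0.25 / 0.008218 = 155.5 d
  layer 2 (weathered basalt): t_2 = 6.01 × 0.17 / 0.008218 = 124.3 d
  layer 3 (silty sand): t_3 = 9.51 × 0.19 / 0.008218 = 219.9 d
  layer 4 (silt): t_4 = 7.14 × 0.06 / 0.008218 = 52.13 d
Total t = Σ t_i = 551.8 days = 1.511 years.

1.51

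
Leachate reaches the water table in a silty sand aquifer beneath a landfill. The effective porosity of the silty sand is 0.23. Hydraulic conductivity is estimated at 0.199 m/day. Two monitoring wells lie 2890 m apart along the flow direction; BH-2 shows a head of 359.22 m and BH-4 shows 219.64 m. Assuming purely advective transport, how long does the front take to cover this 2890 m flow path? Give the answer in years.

189

Hydraulic gradient i = (359.22 − 219.64) / 2890 = 139.58 / 2890 = 0.04830.
Darcy flux q = K · i = 0.1990 × 0.04830 = 0.009611 m/day.
Seepage velocity v = q / n_e = 0.009611 / 0.23 = 0.04179 m/day.
Travel time t = L / v = 2890 / 0.04179 = 69159 days = 189.3 years.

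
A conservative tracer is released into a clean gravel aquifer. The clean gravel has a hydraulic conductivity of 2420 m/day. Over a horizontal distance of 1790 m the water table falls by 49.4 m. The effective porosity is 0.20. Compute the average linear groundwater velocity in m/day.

Hydraulic gradient i = Δh / L = 49.4 / 1790 = 0.02760.
Darcy flux q = K · i = 2420 × 0.02760 = 66.79 m/day.
Seepage velocity v = q / n_e = 66.79 / 0.20 = 333.9 m/day.

334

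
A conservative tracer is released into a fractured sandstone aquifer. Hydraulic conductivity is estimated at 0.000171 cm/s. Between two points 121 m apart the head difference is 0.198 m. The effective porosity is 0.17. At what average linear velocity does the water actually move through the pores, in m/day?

Convert K: 0.000171 cm/s × 864 = 0.1477 m/day.
Hydraulic gradient i = Δh / L = 0.198 / 121 = 0.001636.
Darcy flux q = K · i = 0.1477 × 0.001636 = 0.0002418 m/day.
Seepage velocity v = q / n_e = 0.0002418 / 0.17 = 0.001422 m/day.

0.00142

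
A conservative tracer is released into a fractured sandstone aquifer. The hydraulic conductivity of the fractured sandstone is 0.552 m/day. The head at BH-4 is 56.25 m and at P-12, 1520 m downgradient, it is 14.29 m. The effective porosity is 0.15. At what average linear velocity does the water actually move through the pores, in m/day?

Hydraulic gradient i = (56.25 − 14.29) / 1520 = 41.96 / 1520 = 0.02761.
Darcy flux q = K · i = 0.5520 × 0.02761 = 0.01524 m/day.
Seepage velocity v = q / n_e = 0.01524 / 0.15 = 0.1016 m/day.

0.102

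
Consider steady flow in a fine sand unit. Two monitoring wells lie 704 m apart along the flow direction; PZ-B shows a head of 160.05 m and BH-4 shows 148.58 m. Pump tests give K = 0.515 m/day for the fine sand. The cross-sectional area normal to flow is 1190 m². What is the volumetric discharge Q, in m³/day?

Hydraulic gradient i = (160.05 − 148.58) / 704 = 11.47 / 704 = 0.01629.
Darcy's law: Q = K · A · i = 0.5150 × 1190 × 0.01629 = 9.985 m³/day.

9.98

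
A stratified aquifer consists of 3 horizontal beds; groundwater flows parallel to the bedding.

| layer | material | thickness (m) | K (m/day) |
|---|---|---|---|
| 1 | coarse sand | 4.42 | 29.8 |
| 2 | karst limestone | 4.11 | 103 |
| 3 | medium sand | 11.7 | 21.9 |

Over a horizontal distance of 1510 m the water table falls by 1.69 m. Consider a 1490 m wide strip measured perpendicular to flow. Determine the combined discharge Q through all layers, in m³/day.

Flow is parallel to layering, so each bed carries its own Darcy discharge and the transmissivities add.
Σ(K_i·b_i) = 29.8×4.42 + 103×4.11 + 21.9×11.7 = 811.3 m²/day.
Hydraulic gradient i = Δh / L = 1.69 / 1510 = 0.001119.
Q = Σ(K_i·b_i) · W · i = 811.3 × 1490 × 0.001119 = 1353 m³/day.

1350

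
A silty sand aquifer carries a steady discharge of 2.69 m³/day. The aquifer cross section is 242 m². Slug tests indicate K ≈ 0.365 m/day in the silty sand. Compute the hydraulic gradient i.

From Q = K·A·i, i = Q / (K·A) = 2.69 / (0.3650 × 242.0) = 0.03045.

0.0305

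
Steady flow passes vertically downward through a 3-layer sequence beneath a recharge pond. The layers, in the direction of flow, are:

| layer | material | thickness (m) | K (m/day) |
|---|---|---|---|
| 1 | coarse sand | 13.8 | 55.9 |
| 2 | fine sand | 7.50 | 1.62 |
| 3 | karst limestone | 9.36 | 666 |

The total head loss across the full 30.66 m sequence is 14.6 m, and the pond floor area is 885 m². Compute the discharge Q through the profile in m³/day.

Flow is perpendicular to layering, so the layers act in series and the equivalent K is the thickness-weighted harmonic mean.
Total thickness L = 13.8 + 7.50 + 9.36 = 30.66 m.
Σ(b_i/K_i) = 13.8/55.9 + 7.50/1.62 + 9.36/666 = 4.891 d.
K_eq = L / Σ(b_i/K_i) = 30.66 / 4.891 = 6.269 m/day.
Q = K_eq · A · (Δh/L) = 6.269 × 885 × (14.6/30.66) = 2642 m³/day.

2640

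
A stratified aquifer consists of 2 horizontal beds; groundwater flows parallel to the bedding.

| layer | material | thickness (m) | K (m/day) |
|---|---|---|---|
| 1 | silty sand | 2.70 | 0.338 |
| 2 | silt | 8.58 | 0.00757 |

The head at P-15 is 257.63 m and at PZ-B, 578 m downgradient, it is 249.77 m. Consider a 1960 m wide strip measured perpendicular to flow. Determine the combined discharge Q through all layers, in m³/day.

Flow is parallel to layering, so each bed carries its own Darcy discharge and the transmissivities add.
Σ(K_i·b_i) = 0.338×2.70 + 0.00757×8.58 = 0.9776 m²/day.
Hydraulic gradient i = (257.63 − 249.77) / 578 = 7.86 / 578 = 0.01360.
Q = Σ(K_i·b_i) · W · i = 0.9776 × 1960 × 0.01360 = 26.05 m³/day.

26.1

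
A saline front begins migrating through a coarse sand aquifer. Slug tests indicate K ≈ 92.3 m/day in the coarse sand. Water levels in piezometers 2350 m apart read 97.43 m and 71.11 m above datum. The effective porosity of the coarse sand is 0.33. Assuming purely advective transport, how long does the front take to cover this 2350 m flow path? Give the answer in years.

2.05

Hydraulic gradient i = (97.43 − 71.11) / 2350 = 26.32 / 2350 = 0.01120.
Darcy flux q = K · i = 92.30 × 0.01120 = 1.034 m/day.
Seepage velocity v = q / n_e = 1.034 / 0.33 = 3.133 m/day.
Travel time t = L / v = 2350 / 3.133 = 750.2 days = 2.054 years.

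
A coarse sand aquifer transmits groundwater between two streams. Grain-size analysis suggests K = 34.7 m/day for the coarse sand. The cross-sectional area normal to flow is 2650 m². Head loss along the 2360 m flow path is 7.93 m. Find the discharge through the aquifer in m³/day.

Hydraulic gradient i = Δh / L = 7.93 / 2360 = 0.003360.
Darcy's law: Q = K · A · i = 34.70 × 2650 × 0.003360 = 309.0 m³/day.

309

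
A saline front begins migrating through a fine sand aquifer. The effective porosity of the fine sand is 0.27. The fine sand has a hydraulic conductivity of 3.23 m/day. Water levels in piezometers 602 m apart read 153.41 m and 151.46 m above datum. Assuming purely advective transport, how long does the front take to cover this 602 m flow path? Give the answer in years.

42.5

Hydraulic gradient i = (153.41 − 151.46) / 602 = 1.95 / 602 = 0.003239.
Darcy flux q = K · i = 3.230 × 0.003239 = 0.01046 m/day.
Seepage velocity v = q / n_e = 0.01046 / 0.27 = 0.03875 m/day.
Travel time t = L / v = 602 / 0.03875 = 15535 days = 42.53 years.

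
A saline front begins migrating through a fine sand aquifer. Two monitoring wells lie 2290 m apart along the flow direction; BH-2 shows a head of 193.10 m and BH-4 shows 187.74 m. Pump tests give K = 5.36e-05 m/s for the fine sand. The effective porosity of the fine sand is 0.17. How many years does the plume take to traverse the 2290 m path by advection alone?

98.3

Convert K: 5.36e-05 m/s × 86400 = 4.631 m/day.
Hydraulic gradient i = (193.10 − 187.74) / 2290 = 5.36 / 2290 = 0.002341.
Darcy flux q = K · i = 4.631 × 0.002341 = 0.01084 m/day.
Seepage velocity v = q / n_e = 0.01084 / 0.17 = 0.06376 m/day.
Travel time t = L / v = 2290 / 0.06376 = 35915 days = 98.33 years.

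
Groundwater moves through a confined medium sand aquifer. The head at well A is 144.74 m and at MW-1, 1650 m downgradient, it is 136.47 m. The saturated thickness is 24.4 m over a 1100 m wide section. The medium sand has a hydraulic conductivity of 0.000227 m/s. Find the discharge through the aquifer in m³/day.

Convert K: 0.000227 m/s × 86400 = 19.61 m/day.
Cross-sectional area A = 1100 × 24.4 = 26840 m².
Hydraulic gradient i = (144.74 − 136.47) / 1650 = 8.27 / 1650 = 0.005012.
Darcy's law: Q = K · A · i = 19.61 × 26840 × 0.005012 = 2638 m³/day.

2640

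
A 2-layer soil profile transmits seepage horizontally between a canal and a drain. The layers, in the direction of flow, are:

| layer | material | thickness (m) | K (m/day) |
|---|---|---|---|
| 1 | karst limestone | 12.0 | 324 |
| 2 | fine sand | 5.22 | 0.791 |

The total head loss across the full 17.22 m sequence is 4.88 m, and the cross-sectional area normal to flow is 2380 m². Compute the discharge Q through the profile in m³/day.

1750

Flow is perpendicular to layering, so the layers act in series and the equivalent K is the thickness-weighted harmonic mean.
Total thickness L = 12.0 + 5.22 = 17.22 m.
Σ(b_i/K_i) = 12.0/324 + 5.22/0.791 = 6.636 d.
K_eq = L / Σ(b_i/K_i) = 17.22 / 6.636 = 2.595 m/day.
Q = K_eq · A · (Δh/L) = 2.595 × 2380 × (4.88/17.22) = 1750 m³/day.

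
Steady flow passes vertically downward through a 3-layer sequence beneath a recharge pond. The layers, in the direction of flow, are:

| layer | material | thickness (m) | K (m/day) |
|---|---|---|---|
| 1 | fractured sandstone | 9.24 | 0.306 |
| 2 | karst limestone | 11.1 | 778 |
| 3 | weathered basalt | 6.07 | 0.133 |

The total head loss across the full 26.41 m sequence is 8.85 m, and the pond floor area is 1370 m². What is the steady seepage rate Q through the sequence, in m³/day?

160

Flow is perpendicular to layering, so the layers act in series and the equivalent K is the thickness-weighted harmonic mean.
Total thickness L = 9.24 + 11.1 + 6.07 = 26.41 m.
Σ(b_i/K_i) = 9.24/0.306 + 11.1/778 + 6.07/0.133 = 75.85 d.
K_eq = L / Σ(b_i/K_i) = 26.41 / 75.85 = 0.3482 m/day.
Q = K_eq · A · (Δh/L) = 0.3482 × 1370 × (8.85/26.41) = 159.8 m³/day.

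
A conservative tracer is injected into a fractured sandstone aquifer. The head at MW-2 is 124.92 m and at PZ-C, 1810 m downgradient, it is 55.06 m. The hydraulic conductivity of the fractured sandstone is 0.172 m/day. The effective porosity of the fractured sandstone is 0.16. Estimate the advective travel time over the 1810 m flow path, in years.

Hydraulic gradient i = (124.92 − 55.06) / 1810 = 69.86 / 1810 = 0.03860.
Darcy flux q = K · i = 0.1720 × 0.03860 = 0.006639 m/day.
Seepage velocity v = q / n_e = 0.006639 / 0.16 = 0.04149 m/day.
Travel time t = L / v = 1810 / 0.04149 = 43623 days = 119.4 years.

119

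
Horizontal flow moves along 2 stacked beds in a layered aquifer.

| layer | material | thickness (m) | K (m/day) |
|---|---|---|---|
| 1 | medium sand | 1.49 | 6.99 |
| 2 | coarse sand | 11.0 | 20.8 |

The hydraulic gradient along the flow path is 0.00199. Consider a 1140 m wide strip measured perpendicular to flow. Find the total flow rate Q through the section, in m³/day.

543

Flow is parallel to layering, so each bed carries its own Darcy discharge and the transmissivities add.
Σ(K_i·b_i) = 6.99×1.49 + 20.8×11.0 = 239.2 m²/day.
Hydraulic gradient i = 0.00199.
Q = Σ(K_i·b_i) · W · i = 239.2 × 1140 × 0.001990 = 542.7 m³/day.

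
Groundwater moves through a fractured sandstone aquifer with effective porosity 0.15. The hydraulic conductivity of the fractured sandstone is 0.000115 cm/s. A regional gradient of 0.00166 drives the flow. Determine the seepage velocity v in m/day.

Convert K: 0.000115 cm/s × 864 = 0.09936 m/day.
Hydraulic gradient i = 0.00166.
Darcy flux q = K · i = 0.09936 × 0.001660 = 0.0001649 m/day.
Seepage velocity v = q / n_e = 0.0001649 / 0.15 = 0.001100 m/day.

0.00110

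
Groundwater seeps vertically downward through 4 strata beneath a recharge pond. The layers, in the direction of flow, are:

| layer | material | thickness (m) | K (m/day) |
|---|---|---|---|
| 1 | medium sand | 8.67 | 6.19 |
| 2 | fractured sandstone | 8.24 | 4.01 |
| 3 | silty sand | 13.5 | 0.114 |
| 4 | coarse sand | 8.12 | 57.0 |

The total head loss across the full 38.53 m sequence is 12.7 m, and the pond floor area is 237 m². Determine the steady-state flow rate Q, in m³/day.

24.7

Flow is perpendicular to layering, so the layers act in series and the equivalent K is the thickness-weighted harmonic mean.
Total thickness L = 8.67 + 8.24 + 13.5 + 8.12 = 38.53 m.
Σ(b_i/K_i) = 8.67/6.19 + 8.24/4.01 + 13.5/0.114 + 8.12/57.0 = 122.0 d.
K_eq = L / Σ(b_i/K_i) = 38.53 / 122.0 = 0.3158 m/day.
Q = K_eq · A · (Δh/L) = 0.3158 × 237 × (12.7/38.53) = 24.67 m³/day.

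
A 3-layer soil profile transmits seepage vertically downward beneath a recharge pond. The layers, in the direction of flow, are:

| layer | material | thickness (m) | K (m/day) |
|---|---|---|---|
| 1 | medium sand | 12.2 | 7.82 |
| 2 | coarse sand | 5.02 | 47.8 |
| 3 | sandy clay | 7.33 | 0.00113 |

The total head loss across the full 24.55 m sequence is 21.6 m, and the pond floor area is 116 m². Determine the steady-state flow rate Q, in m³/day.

Flow is perpendicular to layering, so the layers act in series and the equivalent K is the thickness-weighted harmonic mean.
Total thickness L = 12.2 + 5.02 + 7.33 = 24.55 m.
Σ(b_i/K_i) = 12.2/7.82 + 5.02/47.8 + 7.33/0.00113 = 6488 d.
K_eq = L / Σ(b_i/K_i) = 24.55 / 6488 = 0.003784 m/day.
Q = K_eq · A · (Δh/L) = 0.003784 × 116 × (21.6/24.55) = 0.3862 m³/day.

0.386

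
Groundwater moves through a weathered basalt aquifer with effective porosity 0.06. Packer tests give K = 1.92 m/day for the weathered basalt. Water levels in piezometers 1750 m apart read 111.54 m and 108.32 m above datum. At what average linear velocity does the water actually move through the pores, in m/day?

0.0589

Hydraulic gradient i = (111.54 − 108.32) / 1750 = 3.22 / 1750 = 0.001840.
Darcy flux q = K · i = 1.920 × 0.001840 = 0.003533 m/day.
Seepage velocity v = q / n_e = 0.003533 / 0.06 = 0.05888 m/day.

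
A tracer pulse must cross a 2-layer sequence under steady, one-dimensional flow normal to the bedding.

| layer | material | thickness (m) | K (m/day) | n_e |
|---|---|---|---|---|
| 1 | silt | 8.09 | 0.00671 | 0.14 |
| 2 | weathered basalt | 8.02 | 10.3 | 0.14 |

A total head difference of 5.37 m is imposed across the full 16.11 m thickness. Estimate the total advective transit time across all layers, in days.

507

With flow normal to the layers, continuity requires the same specific discharge q through every layer.
Σ(b_i/K_i) = 8.09/0.00671 + 8.02/10.3 = 1206 d.
q = Δh / Σ(b_i/K_i) = 5.37 / 1206 = 0.004451 m/day.
In each layer the seepage velocity is v_i = q/n_i, so the layer transit time is t_i = b_i·n_i / q:
  layer 1 (silt): t_1 = 8.09 × 0.14 / 0.004451 = 254.5 d
  layer 2 (weathered basalt): t_2 = 8.02 × 0.14 / 0.004451 = 252.3 d
Total t = Σ t_i = 506.7 days.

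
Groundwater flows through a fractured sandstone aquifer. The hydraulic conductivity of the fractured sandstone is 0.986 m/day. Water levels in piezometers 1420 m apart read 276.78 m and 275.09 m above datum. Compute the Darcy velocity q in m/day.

Hydraulic gradient i = (276.78 − 275.09) / 1420 = 1.69 / 1420 = 0.001190.
Specific discharge q = K · i = 0.9860 × 0.001190 = 0.001173 m/day.

0.00117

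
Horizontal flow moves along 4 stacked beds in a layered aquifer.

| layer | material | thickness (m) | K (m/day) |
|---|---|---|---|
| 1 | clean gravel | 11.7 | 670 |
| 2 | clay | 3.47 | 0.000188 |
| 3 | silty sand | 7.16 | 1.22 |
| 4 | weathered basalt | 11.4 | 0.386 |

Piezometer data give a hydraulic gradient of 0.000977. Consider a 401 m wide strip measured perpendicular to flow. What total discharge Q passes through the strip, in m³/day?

3080

Flow is parallel to layering, so each bed carries its own Darcy discharge and the transmissivities add.
Σ(K_i·b_i) = 670×11.7 + 0.000188×3.47 + 1.22×7.16 + 0.386×11.4 = 7852 m²/day.
Hydraulic gradient i = 0.000977.
Q = Σ(K_i·b_i) · W · i = 7852 × 401 × 0.0009770 = 3076 m³/day.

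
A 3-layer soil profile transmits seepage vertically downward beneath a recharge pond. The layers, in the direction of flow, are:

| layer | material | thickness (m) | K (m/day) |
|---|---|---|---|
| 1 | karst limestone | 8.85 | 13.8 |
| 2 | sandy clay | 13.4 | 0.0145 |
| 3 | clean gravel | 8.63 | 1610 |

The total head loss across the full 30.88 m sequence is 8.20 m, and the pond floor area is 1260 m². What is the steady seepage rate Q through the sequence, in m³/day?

Flow is perpendicular to layering, so the layers act in series and the equivalent K is the thickness-weighted harmonic mean.
Total thickness L = 8.85 + 13.4 + 8.63 = 30.88 m.
Σ(b_i/K_i) = 8.85/13.8 + 13.4/0.0145 + 8.63/1610 = 924.8 d.
K_eq = L / Σ(b_i/K_i) = 30.88 / 924.8 = 0.03339 m/day.
Q = K_eq · A · (Δh/L) = 0.03339 × 1260 × (8.20/30.88) = 11.17 m³/day.

11.2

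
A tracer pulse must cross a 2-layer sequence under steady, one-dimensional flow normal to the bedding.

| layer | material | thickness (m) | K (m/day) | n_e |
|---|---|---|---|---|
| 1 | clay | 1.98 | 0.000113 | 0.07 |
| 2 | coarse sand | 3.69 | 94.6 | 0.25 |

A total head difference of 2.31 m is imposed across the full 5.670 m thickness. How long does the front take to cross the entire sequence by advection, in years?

With flow normal to the layers, continuity requires the same specific discharge q through every layer.
Σ(b_i/K_i) = 1.98/0.000113 + 3.69/94.6 = 17522 d.
q = Δh / Σ(b_i/K_i) = 2.31 / 17522 = 0.0001318 m/day.
In each layer the seepage velocity is v_i = q/n_i, so the layer transit time is t_i = b_i·n_i / q:
  layer 1 (clay): t_1 = 1.98 × 0.07 / 0.0001318 = 1051 d
  layer 2 (coarse sand): t_2 = 3.69 × 0.25 / 0.0001318 = 6997 d
Total t = Σ t_i = 8049 days = 22.04 years.

22.0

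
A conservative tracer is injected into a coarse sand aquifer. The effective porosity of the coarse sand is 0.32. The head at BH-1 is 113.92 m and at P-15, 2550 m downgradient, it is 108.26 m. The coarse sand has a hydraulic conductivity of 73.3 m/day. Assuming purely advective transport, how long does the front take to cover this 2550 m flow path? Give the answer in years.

Hydraulic gradient i = (113.92 − 108.26) / 2550 = 5.66 / 2550 = 0.002220.
Darcy flux q = K · i = 73.30 × 0.002220 = 0.1627 m/day.
Seepage velocity v = q / n_e = 0.1627 / 0.32 = 0.5084 m/day.
Travel time t = L / v = 2550 / 0.5084 = 5015 days = 13.73 years.

13.7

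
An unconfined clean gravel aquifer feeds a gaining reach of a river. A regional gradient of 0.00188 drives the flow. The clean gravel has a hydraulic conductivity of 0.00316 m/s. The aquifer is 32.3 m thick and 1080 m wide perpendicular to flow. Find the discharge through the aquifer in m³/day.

17900

Convert K: 0.00316 m/s × 86400 = 273.0 m/day.
Cross-sectional area A = 1080 × 32.3 = 34884 m².
Hydraulic gradient i = 0.00188.
Darcy's law: Q = K · A · i = 273.0 × 34884 × 0.001880 = 17905 m³/day.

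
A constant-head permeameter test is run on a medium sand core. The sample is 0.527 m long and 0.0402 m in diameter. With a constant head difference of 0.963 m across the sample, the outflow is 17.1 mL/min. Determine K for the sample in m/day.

10.6

Cross-sectional area A = π·(d/2)² = π × (0.0402/2)² = 0.001269 m².
Convert discharge: 17.1 mL/min = 2.850e-07 m³/s.
Darcy's law rearranged: K = Q·L / (A·Δh) = 2.850e-07 × 0.527 / (0.001269 × 0.963) = 0.0001229 m/s = 10.62 m/day.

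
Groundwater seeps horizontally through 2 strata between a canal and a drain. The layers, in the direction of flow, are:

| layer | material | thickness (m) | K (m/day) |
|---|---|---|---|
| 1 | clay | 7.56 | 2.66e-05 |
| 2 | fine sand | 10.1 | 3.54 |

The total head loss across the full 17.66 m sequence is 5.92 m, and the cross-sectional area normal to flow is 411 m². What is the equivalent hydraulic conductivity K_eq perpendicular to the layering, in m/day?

6.21e-05

Flow is perpendicular to layering, so the layers act in series and the equivalent K is the thickness-weighted harmonic mean.
Total thickness L = 7.56 + 10.1 = 17.66 m.
Σ(b_i/K_i) = 7.56/2.66e-05 + 10.1/3.54 = 2.842e+05 d.
K_eq = L / Σ(b_i/K_i) = 17.66 / 2.842e+05 = 6.214e-05 m/day.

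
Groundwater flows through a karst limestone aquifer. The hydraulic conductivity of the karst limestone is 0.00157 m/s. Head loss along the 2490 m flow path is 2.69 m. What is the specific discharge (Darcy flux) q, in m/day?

0.147

Convert K: 0.00157 m/s × 86400 = 135.6 m/day.
Hydraulic gradient i = Δh / L = 2.69 / 2490 = 0.001080.
Specific discharge q = K · i = 135.6 × 0.001080 = 0.1465 m/day.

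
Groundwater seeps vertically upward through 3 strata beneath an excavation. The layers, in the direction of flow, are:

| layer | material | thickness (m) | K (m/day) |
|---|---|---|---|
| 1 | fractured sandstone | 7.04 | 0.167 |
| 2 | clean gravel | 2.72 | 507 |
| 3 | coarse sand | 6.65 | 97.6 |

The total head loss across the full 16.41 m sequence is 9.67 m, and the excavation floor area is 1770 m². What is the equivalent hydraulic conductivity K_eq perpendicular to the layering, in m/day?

Flow is perpendicular to layering, so the layers act in series and the equivalent K is the thickness-weighted harmonic mean.
Total thickness L = 7.04 + 2.72 + 6.65 = 16.41 m.
Σ(b_i/K_i) = 7.04/0.167 + 2.72/507 + 6.65/97.6 = 42.23 d.
K_eq = L / Σ(b_i/K_i) = 16.41 / 42.23 = 0.3886 m/day.

0.389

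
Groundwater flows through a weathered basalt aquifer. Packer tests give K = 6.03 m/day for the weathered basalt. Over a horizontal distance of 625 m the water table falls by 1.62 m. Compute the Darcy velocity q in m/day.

Hydraulic gradient i = Δh / L = 1.62 / 625 = 0.002592.
Specific discharge q = K · i = 6.030 × 0.002592 = 0.01563 m/day.

0.0156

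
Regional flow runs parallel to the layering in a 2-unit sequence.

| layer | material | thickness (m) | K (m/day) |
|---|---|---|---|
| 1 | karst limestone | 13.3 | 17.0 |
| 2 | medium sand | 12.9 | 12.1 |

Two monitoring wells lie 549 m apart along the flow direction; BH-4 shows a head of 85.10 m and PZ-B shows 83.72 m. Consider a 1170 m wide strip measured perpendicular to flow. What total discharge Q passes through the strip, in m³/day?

1120

Flow is parallel to layering, so each bed carries its own Darcy discharge and the transmissivities add.
Σ(K_i·b_i) = 17.0×13.3 + 12.1×12.9 = 382.2 m²/day.
Hydraulic gradient i = (85.10 − 83.72) / 549 = 1.38 / 549 = 0.002514.
Q = Σ(K_i·b_i) · W · i = 382.2 × 1170 × 0.002514 = 1124 m³/day.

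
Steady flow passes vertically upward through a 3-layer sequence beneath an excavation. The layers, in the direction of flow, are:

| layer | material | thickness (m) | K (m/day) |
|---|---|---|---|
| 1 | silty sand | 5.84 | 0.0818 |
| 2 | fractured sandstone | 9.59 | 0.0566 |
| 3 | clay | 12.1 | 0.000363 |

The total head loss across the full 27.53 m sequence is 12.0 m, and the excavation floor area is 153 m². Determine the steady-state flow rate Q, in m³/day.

0.0547

Flow is perpendicular to layering, so the layers act in series and the equivalent K is the thickness-weighted harmonic mean.
Total thickness L = 5.84 + 9.59 + 12.1 = 27.53 m.
Σ(b_i/K_i) = 5.84/0.0818 + 9.59/0.0566 + 12.1/0.000363 = 33574 d.
K_eq = L / Σ(b_i/K_i) = 27.53 / 33574 = 0.0008200 m/day.
Q = K_eq · A · (Δh/L) = 0.0008200 × 153 × (12.0/27.53) = 0.05468 m³/day.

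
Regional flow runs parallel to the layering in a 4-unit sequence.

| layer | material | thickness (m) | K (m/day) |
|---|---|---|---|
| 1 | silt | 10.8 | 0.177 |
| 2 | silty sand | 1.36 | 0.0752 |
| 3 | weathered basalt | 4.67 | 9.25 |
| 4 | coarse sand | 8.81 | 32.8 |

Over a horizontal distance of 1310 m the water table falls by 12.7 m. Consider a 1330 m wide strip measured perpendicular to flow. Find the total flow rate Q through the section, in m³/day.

Flow is parallel to layering, so each bed carries its own Darcy discharge and the transmissivities add.
Σ(K_i·b_i) = 0.177×10.8 + 0.0752×1.36 + 9.25×4.67 + 32.8×8.81 = 334.2 m²/day.
Hydraulic gradient i = Δh / L = 12.7 / 1310 = 0.009695.
Q = Σ(K_i·b_i) · W · i = 334.2 × 1330 × 0.009695 = 4309 m³/day.

4310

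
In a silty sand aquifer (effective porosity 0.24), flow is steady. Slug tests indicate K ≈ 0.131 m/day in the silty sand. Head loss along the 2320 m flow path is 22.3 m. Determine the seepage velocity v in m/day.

0.00525

Hydraulic gradient i = Δh / L = 22.3 / 2320 = 0.009612.
Darcy flux q = K · i = 0.1310 × 0.009612 = 0.001259 m/day.
Seepage velocity v = q / n_e = 0.001259 / 0.24 = 0.005247 m/day.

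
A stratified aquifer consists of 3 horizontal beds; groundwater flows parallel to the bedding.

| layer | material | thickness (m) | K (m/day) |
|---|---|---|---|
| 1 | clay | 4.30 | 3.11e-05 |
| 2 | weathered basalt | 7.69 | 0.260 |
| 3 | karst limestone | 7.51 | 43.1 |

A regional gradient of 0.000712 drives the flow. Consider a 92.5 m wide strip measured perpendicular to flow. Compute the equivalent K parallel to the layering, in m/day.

16.7

Flow is parallel to layering, so each bed carries its own Darcy discharge and the transmissivities add.
Σ(K_i·b_i) = 3.11e-05×4.30 + 0.260×7.69 + 43.1×7.51 = 325.7 m²/day.
Total thickness b = 19.50 m, so K_eq = Σ(K_i·b_i)/b = 16.70 m/day.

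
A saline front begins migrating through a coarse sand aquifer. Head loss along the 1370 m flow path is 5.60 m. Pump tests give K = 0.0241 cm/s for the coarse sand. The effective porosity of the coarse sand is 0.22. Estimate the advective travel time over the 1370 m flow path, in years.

9.70

Convert K: 0.0241 cm/s × 864 = 20.82 m/day.
Hydraulic gradient i = Δh / L = 5.60 / 1370 = 0.004088.
Darcy flux q = K · i = 20.82 × 0.004088 = 0.08511 m/day.
Seepage velocity v = q / n_e = 0.08511 / 0.22 = 0.3869 m/day.
Travel time t = L / v = 1370 / 0.3869 = 3541 days = 9.695 years.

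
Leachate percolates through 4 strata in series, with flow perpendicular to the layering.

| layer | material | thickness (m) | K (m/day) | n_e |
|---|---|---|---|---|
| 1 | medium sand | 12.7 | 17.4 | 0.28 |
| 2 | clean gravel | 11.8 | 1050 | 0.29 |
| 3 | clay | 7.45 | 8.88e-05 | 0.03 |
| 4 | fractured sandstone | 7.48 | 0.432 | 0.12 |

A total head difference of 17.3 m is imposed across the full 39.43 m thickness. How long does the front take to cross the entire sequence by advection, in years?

108

With flow normal to the layers, continuity requires the same specific discharge q through every layer.
Σ(b_i/K_i) = 12.7/17.4 + 11.8/1050 + 7.45/8.88e-05 + 7.48/0.432 = 83914 d.
q = Δh / Σ(b_i/K_i) = 17.3 / 83914 = 0.0002062 m/day.
In each layer the seepage velocity is v_i = q/n_i, so the layer transit time is t_i = b_i·n_i / q:
  layer 1 (medium sand): t_1 = 12.7 × 0.28 / 0.0002062 = 17249 d
  layer 2 (clean gravel): t_2 = 11.8 × 0.29 / 0.0002062 = 16599 d
  layer 3 (clay): t_3 = 7.45 × 0.03 / 0.0002062 = 1084 d
  layer 4 (fractured sandstone): t_4 = 7.48 × 0.12 / 0.0002062 = 4354 d
Total t = Σ t_i = 39285 days = 107.6 years.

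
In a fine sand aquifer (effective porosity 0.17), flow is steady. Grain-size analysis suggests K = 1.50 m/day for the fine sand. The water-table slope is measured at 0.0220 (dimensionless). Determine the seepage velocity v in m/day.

0.194

Hydraulic gradient i = 0.0220.
Darcy flux q = K · i = 1.500 × 0.02200 = 0.03300 m/day.
Seepage velocity v = q / n_e = 0.03300 / 0.17 = 0.1941 m/day.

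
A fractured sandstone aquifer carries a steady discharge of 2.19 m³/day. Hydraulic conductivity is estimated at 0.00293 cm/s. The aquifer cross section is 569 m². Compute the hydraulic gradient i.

Convert K: 0.00293 cm/s × 864 = 2.532 m/day.
From Q = K·A·i, i = Q / (K·A) = 2.19 / (2.532 × 569.0) = 0.001520.

0.00152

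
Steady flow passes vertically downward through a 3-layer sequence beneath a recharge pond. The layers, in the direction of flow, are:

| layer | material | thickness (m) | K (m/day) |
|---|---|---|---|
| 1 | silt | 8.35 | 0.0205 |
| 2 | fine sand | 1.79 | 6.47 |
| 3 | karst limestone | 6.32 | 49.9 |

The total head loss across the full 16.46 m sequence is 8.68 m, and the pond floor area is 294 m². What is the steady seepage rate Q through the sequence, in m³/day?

Flow is perpendicular to layering, so the layers act in series and the equivalent K is the thickness-weighted harmonic mean.
Total thickness L = 8.35 + 1.79 + 6.32 = 16.46 m.
Σ(b_i/K_i) = 8.35/0.0205 + 1.79/6.47 + 6.32/49.9 = 407.7 d.
K_eq = L / Σ(b_i/K_i) = 16.46 / 407.7 = 0.04037 m/day.
Q = K_eq · A · (Δh/L) = 0.04037 × 294 × (8.68/16.46) = 6.259 m³/day.

6.26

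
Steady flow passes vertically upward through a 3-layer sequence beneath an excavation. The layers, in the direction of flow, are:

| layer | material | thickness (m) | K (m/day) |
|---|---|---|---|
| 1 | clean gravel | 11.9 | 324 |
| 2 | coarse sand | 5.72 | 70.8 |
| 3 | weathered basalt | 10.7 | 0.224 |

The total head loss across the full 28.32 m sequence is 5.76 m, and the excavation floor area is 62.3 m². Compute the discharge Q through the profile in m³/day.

7.49

Flow is perpendicular to layering, so the layers act in series and the equivalent K is the thickness-weighted harmonic mean.
Total thickness L = 11.9 + 5.72 + 10.7 = 28.32 m.
Σ(b_i/K_i) = 11.9/324 + 5.72/70.8 + 10.7/0.224 = 47.89 d.
K_eq = L / Σ(b_i/K_i) = 28.32 / 47.89 = 0.5914 m/day.
Q = K_eq · A · (Δh/L) = 0.5914 × 62.3 × (5.76/28.32) = 7.494 m³/day.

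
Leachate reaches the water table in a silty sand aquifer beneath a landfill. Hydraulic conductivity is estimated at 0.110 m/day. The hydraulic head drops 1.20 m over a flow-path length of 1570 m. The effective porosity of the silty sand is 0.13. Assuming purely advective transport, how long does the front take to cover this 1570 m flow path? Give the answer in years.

6650

Hydraulic gradient i = Δh / L = 1.20 / 1570 = 0.0007643.
Darcy flux q = K · i = 0.1100 × 0.0007643 = 8.408e-05 m/day.
Seepage velocity v = q / n_e = 8.408e-05 / 0.13 = 0.0006467 m/day.
Travel time t = L / v = 1570 / 0.0006467 = 2.428e+06 days = 6646 years.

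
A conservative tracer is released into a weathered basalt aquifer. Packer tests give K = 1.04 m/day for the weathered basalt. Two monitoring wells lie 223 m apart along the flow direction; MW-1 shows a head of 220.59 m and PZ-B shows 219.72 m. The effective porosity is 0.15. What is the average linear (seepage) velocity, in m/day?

0.0270

Hydraulic gradient i = (220.59 − 219.72) / 223 = 0.87 / 223 = 0.003901.
Darcy flux q = K · i = 1.040 × 0.003901 = 0.004057 m/day.
Seepage velocity v = q / n_e = 0.004057 / 0.15 = 0.02705 m/day.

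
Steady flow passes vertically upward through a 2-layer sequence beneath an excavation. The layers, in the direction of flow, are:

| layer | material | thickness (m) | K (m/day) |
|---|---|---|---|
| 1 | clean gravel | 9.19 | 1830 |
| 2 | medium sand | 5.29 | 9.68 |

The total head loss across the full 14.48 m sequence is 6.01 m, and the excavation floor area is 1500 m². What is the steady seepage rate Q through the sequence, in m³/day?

16300

Flow is perpendicular to layering, so the layers act in series and the equivalent K is the thickness-weighted harmonic mean.
Total thickness L = 9.19 + 5.29 = 14.48 m.
Σ(b_i/K_i) = 9.19/1830 + 5.29/9.68 = 0.5515 d.
K_eq = L / Σ(b_i/K_i) = 14.48 / 0.5515 = 26.26 m/day.
Q = K_eq · A · (Δh/L) = 26.26 × 1500 × (6.01/14.48) = 16346 m³/day.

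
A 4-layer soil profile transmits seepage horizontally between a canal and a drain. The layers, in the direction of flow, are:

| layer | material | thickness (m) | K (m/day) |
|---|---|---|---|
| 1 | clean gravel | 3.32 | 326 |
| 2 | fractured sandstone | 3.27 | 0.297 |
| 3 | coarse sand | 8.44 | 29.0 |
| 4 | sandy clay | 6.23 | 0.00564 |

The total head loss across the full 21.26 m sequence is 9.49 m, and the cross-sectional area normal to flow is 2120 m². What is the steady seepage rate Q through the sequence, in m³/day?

18.0

Flow is perpendicular to layering, so the layers act in series and the equivalent K is the thickness-weighted harmonic mean.
Total thickness L = 3.32 + 3.27 + 8.44 + 6.23 = 21.26 m.
Σ(b_i/K_i) = 3.32/326 + 3.27/0.297 + 8.44/29.0 + 6.23/0.00564 = 1116 d.
K_eq = L / Σ(b_i/K_i) = 21.26 / 1116 = 0.01905 m/day.
Q = K_eq · A · (Δh/L) = 0.01905 × 2120 × (9.49/21.26) = 18.03 m³/day.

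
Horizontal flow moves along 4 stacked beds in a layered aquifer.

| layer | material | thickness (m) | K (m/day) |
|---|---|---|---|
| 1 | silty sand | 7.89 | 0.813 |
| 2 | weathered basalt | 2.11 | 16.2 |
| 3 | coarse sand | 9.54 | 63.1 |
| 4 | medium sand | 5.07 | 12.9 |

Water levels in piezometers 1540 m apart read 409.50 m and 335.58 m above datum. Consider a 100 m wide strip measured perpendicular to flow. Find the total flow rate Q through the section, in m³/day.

3400

Flow is parallel to layering, so each bed carries its own Darcy discharge and the transmissivities add.
Σ(K_i·b_i) = 0.813×7.89 + 16.2×2.11 + 63.1×9.54 + 12.9×5.07 = 708.0 m²/day.
Hydraulic gradient i = (409.50 − 335.58) / 1540 = 73.92 / 1540 = 0.04800.
Q = Σ(K_i·b_i) · W · i = 708.0 × 100 × 0.04800 = 3398 m³/day.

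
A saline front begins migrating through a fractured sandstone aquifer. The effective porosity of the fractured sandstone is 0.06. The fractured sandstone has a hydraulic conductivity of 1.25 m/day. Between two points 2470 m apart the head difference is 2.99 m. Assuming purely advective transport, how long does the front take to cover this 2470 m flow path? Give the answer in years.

268

Hydraulic gradient i = Δh / L = 2.99 / 2470 = 0.001211.
Darcy flux q = K · i = 1.250 × 0.001211 = 0.001513 m/day.
Seepage velocity v = q / n_e = 0.001513 / 0.06 = 0.02522 m/day.
Travel time t = L / v = 2470 / 0.02522 = 97941 days = 268.1 years.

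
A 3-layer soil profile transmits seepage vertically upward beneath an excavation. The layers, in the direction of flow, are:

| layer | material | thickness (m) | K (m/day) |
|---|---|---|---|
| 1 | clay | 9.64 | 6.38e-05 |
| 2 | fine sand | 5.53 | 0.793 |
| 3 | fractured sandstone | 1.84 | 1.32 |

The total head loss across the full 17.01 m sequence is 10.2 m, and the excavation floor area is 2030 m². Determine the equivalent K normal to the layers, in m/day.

0.000113

Flow is perpendicular to layering, so the layers act in series and the equivalent K is the thickness-weighted harmonic mean.
Total thickness L = 9.64 + 5.53 + 1.84 = 17.01 m.
Σ(b_i/K_i) = 9.64/6.38e-05 + 5.53/0.793 + 1.84/1.32 = 1.511e+05 d.
K_eq = L / Σ(b_i/K_i) = 17.01 / 1.511e+05 = 0.0001126 m/day.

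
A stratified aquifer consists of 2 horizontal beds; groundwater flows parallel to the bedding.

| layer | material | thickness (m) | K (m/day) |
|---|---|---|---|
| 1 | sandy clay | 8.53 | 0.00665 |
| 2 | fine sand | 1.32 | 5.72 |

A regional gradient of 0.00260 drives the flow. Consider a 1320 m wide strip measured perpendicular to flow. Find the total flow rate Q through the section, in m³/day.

26.1

Flow is parallel to layering, so each bed carries its own Darcy discharge and the transmissivities add.
Σ(K_i·b_i) = 0.00665×8.53 + 5.72×1.32 = 7.607 m²/day.
Hydraulic gradient i = 0.00260.
Q = Σ(K_i·b_i) · W · i = 7.607 × 1320 × 0.002600 = 26.11 m³/day.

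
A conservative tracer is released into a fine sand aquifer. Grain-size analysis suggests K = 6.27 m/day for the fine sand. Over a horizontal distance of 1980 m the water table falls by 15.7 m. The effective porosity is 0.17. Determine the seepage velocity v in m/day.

0.292

Hydraulic gradient i = Δh / L = 15.7 / 1980 = 0.007929.
Darcy flux q = K · i = 6.270 × 0.007929 = 0.04972 m/day.
Seepage velocity v = q / n_e = 0.04972 / 0.17 = 0.2925 m/day.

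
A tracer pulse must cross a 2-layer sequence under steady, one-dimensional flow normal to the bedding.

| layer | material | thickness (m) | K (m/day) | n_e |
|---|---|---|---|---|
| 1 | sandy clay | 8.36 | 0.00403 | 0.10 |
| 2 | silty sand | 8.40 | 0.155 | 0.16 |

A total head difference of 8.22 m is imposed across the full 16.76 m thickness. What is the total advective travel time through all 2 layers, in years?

With flow normal to the layers, continuity requires the same specific discharge q through every layer.
Σ(b_i/K_i) = 8.36/0.00403 + 8.40/0.155 = 2129 d.
q = Δh / Σ(b_i/K_i) = 8.22 / 2129 = 0.003862 m/day.
In each layer the seepage velocity is v_i = q/n_i, so the layer transit time is t_i = b_i·n_i / q:
  layer 1 (sandy clay): t_1 = 8.36 × 0.10 / 0.003862 = 216.5 d
  layer 2 (silty sand): t_2 = 8.40 × 0.16 / 0.003862 = 348.0 d
Total t = Σ t_i = 564.5 days = 1.546 years.

1.55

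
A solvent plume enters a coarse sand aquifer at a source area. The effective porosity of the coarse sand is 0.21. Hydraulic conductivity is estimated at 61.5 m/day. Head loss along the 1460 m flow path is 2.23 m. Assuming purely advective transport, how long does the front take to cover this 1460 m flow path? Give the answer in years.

8.94

Hydraulic gradient i = Δh / L = 2.23 / 1460 = 0.001527.
Darcy flux q = K · i = 61.50 × 0.001527 = 0.09393 m/day.
Seepage velocity v = q / n_e = 0.09393 / 0.21 = 0.4473 m/day.
Travel time t = L / v = 1460 / 0.4473 = 3264 days = 8.936 years.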